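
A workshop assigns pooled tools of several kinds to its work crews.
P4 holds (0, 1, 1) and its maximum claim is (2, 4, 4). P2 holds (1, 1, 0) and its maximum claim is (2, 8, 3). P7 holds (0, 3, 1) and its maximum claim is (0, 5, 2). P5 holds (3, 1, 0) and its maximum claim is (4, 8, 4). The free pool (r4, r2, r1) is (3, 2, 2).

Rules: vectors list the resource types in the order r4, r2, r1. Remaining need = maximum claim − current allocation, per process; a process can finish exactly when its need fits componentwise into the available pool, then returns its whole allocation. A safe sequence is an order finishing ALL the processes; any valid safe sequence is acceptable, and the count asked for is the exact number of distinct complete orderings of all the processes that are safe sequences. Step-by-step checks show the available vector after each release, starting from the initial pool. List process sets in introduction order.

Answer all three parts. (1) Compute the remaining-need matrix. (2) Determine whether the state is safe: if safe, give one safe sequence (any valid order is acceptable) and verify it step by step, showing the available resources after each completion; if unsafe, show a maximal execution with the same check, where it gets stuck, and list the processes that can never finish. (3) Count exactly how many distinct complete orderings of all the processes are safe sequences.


(1) Need matrix, components ordered r4, r2, r1:
  P4: (2, 3, 3)
  P2: (1, 7, 3)
  P7: (0, 2, 1)
  P5: (1, 7, 4)
(2) The state is UNSAFE.
Key observation: the wall is r2: completing P7, P4 brings the pool only to (3, 6, 4), and all the rest need more.
A maximal execution: P7, P4 — then nothing else fits. Verifying each step:
  pool = (3, 2, 2)
  P7 needs (0, 2, 1) <= (3, 2, 2) -> finishes; pool += (0, 3, 1) = (3, 5, 3)
  P4 needs (2, 3, 3) <= (3, 5, 3) -> finishes; pool += (0, 1, 1) = (3, 6, 4)
  blocked: P2 wants (1, 7, 3), pool (3, 6, 4) — not enough r2
  blocked: P5 wants (1, 7, 4), pool (3, 6, 4) — not enough r2
Never able to finish: P2 and P5.
(3) Exactly 0 of the possible complete orderings are safe sequences.


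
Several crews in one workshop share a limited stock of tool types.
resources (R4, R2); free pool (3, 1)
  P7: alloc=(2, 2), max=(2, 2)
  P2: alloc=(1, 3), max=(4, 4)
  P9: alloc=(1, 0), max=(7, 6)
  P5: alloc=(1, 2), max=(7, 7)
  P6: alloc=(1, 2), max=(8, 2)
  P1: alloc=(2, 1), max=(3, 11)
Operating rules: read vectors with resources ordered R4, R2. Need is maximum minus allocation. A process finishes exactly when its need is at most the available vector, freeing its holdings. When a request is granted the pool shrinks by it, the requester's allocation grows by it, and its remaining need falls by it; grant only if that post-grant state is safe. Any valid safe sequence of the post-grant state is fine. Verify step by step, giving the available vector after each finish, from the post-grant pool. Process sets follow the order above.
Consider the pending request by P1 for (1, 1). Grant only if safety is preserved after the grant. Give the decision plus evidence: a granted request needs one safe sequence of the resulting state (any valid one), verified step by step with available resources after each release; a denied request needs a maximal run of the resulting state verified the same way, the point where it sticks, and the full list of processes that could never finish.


DENY — the pretend-granted state is unsafe.
Key observation: after P7, P2 the pool peaks at (5, 5), and each blocked process is short somewhere: P9 on R4, R2; P5 on R4; P6 on R4; P1 on R2.
On the post-grant state, P7, P2 is a maximal run — nothing extends it. Verifying each step:
  pool = (2, 0)
  P7 needs (0, 0) <= (2, 0) -> finishes; pool += (2, 2) = (4, 2)
  P2 needs (3, 1) <= (4, 2) -> finishes; pool += (1, 3) = (5, 5)
  P9 still needs (6, 6) but only (5, 5) is free — short on R4 and R2
  P5 still needs (6, 5) but only (5, 5) is free — short on R4
  P6 still needs (7, 0) but only (5, 5) is free — short on R4
  P1 still needs (0, 9) but only (5, 5) is free — short on R2
Post-grant, the permanently blocked set is P9, P5, P6 and P1.


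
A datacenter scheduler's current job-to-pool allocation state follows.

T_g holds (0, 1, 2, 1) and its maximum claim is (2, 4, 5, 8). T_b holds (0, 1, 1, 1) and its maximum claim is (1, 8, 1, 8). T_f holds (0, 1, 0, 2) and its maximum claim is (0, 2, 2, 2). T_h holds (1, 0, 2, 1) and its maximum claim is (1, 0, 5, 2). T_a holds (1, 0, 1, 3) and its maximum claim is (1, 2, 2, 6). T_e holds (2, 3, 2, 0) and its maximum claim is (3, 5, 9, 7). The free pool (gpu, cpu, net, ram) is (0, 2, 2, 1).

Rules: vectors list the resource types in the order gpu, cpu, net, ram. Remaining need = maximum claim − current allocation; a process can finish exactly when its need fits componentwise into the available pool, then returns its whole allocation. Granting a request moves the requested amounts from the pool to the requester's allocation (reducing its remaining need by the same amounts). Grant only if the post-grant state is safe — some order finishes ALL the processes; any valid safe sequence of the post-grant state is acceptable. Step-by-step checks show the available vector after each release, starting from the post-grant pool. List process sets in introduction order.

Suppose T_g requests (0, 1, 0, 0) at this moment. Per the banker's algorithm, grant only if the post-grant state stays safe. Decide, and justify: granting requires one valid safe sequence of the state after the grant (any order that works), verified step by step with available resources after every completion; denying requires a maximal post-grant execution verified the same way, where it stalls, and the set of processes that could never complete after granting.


GRANT — the state after the grant stays safe, e.g. via T_f, T_a, T_h, T_g, T_e, T_b.
Key observation: even at the reduced pool (0, 1, 2, 1), T_f fits immediately, so safety survives the grant.
Step-by-step check of the post-grant state:
  pool = (0, 1, 2, 1)
  T_f needs (0, 1, 2, 0) <= (0, 1, 2, 1) -> finishes; pool += (0, 1, 0, 2) = (0, 2, 2, 3)
  T_a needs (0, 2, 1, 3) <= (0, 2, 2, 3) -> finishes; pool += (1, 0, 1, 3) = (1, 2, 3, 6)
  T_h needs (0, 0, 3, 1) <= (1, 2, 3, 6) -> finishes; pool += (1, 0, 2, 1) = (2, 2, 5, 7)
  T_g needs (2, 2, 3, 7) <= (2, 2, 5, 7) -> finishes; pool += (0, 2, 2, 1) = (2, 4, 7, 8)
  T_e needs (1, 2, 7, 7) <= (2, 4, 7, 8) -> finishes; pool += (2, 3, 2, 0) = (4, 7, 9, 8)
  T_b needs (1, 7, 0, 7) <= (4, 7, 9, 8) -> finishes; pool += (0, 1, 1, 1) = (4, 8, 10, 9)


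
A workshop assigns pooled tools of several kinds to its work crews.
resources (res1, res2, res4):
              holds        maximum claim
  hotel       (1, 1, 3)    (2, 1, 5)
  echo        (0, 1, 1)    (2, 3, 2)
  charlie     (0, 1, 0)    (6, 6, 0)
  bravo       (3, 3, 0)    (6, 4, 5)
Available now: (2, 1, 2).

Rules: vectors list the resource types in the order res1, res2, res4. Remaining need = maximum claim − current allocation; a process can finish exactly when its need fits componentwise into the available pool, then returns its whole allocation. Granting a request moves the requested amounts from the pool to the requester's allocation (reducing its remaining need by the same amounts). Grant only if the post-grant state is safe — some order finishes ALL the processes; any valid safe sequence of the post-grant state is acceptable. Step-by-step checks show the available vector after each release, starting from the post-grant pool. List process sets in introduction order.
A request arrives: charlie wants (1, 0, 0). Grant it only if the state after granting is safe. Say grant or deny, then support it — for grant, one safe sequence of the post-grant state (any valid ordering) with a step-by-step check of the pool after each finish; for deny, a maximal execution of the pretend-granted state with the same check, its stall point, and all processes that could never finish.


DENY: after the grant no complete ordering would exist.
Key observation: res1 is the bottleneck — with hotel, echo done the pool holds (2, 3, 6), short of every remaining need.
Pretend the grant happened; the run hotel, echo goes as far as possible. Check, step by step:
  pool = (1, 1, 2)
  hotel: need (1, 0, 2) fits (1, 1, 2); releases (1, 1, 3), pool now (2, 2, 5)
  echo: need (2, 2, 1) fits (2, 2, 5); releases (0, 1, 1), pool now (2, 3, 6)
  blocked: charlie wants (5, 5, 0), pool (2, 3, 6) — not enough res1 and res2
  blocked: bravo wants (3, 1, 5), pool (2, 3, 6) — not enough res1
Processes that could never finish after the grant: charlie and bravo.


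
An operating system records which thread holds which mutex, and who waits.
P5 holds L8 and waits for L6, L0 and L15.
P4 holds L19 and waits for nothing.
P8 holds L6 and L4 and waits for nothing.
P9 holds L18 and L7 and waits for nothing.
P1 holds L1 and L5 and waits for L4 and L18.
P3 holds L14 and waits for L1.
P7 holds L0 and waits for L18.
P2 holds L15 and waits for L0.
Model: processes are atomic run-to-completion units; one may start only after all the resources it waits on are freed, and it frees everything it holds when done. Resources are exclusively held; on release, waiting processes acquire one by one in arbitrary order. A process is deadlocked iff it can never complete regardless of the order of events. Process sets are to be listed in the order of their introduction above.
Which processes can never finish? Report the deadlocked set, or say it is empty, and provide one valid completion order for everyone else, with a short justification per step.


Nothing here is deadlocked.
Key observation: the wait relation is loop-free; peeling off processes with no waits unwinds the whole state.
A valid finishing order for the others: P9, P8, P7, P1, P4, P2, P5, P3.
Check, step by step:
  run P9 (it waits on nothing); releases L18 and L7
  run P8 (it waits on nothing); releases L6 and L4
  P7 waits on L18 — all released -> runs and releases L0
  P1 waits on L4 and L18 — all released -> runs and releases L1 and L5
  run P4 (it waits on nothing); releases L19
  P2 waits on L0 — all released -> runs and releases L15
  P5 waits on L6, L0 and L15 — all released -> runs and releases L8
  P3 waits on L1 — all released -> runs and releases L14


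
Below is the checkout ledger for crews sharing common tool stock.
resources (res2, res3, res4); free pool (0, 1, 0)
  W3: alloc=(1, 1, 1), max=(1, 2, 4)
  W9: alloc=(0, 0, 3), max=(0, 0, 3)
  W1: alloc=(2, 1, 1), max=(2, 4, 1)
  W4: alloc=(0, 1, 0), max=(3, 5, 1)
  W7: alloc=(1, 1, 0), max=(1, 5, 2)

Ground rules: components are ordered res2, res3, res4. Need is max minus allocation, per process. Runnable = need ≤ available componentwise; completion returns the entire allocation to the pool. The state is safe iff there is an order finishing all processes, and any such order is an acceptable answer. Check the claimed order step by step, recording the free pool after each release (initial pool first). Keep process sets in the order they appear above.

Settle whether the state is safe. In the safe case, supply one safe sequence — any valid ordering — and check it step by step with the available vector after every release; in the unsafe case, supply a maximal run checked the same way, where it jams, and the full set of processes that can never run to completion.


The state is UNSAFE.
Key observation: after W9, W3 complete, (1, 2, 4) is the best the pool ever gets, yet each leftover process wants more res3.
Going as far as possible: W9, W3; after that, nothing fits. Verifying each step:
  pool = (0, 1, 0)
  W9 needs (0, 0, 0) <= (0, 1, 0) -> finishes; pool += (0, 0, 3) = (0, 1, 3)
  W3 needs (0, 1, 3) <= (0, 1, 3) -> finishes; pool += (1, 1, 1) = (1, 2, 4)
  W1 cannot run: need (0, 3, 0) vs free (1, 2, 4) (insufficient res3)
  W4 cannot run: need (3, 4, 1) vs free (1, 2, 4) (insufficient res2 and res3)
  W7 cannot run: need (0, 4, 2) vs free (1, 2, 4) (insufficient res3)
Processes that can never finish: W1, W4 and W7.


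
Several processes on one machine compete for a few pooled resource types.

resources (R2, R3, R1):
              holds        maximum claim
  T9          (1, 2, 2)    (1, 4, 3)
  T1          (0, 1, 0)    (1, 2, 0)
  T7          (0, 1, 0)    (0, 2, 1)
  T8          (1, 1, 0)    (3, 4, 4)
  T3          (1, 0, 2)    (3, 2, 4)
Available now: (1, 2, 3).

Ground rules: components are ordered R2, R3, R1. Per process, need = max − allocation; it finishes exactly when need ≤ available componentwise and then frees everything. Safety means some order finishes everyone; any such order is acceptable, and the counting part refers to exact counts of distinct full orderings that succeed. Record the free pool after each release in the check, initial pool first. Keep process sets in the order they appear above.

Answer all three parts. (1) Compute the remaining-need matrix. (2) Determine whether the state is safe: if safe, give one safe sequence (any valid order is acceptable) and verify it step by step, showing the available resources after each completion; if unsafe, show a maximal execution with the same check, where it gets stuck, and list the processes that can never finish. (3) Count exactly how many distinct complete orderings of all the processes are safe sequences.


(1) Remaining need (order R2, R3, R1):
  T9: (0, 2, 1)
  T1: (1, 1, 0)
  T7: (0, 1, 1)
  T8: (2, 3, 4)
  T3: (2, 2, 2)
(2) SAFE — a valid safe sequence is T7, T9, T3, T8, T1.
Key observation: at T3 the run first touches a limit — (2, 2, 2) against (2, 5, 5), exact on a resource it actually requests.
Check, step by step:
  pool = (1, 2, 3)
  run T7 (needs (0, 1, 1), free (1, 2, 3)); after release of (0, 1, 0) the pool is (1, 3, 3)
  run T9 (needs (0, 2, 1), free (1, 3, 3)); after release of (1, 2, 2) the pool is (2, 5, 5)
  run T3 (needs (2, 2, 2), free (2, 5, 5)); after release of (1, 0, 2) the pool is (3, 5, 7)
  run T8 (needs (2, 3, 4), free (3, 5, 7)); after release of (1, 1, 0) the pool is (4, 6, 7)
  run T1 (needs (1, 1, 0), free (4, 6, 7)); after release of (0, 1, 0) the pool is (4, 7, 7)
(3) Exactly 40 of the possible complete orderings are safe sequences.


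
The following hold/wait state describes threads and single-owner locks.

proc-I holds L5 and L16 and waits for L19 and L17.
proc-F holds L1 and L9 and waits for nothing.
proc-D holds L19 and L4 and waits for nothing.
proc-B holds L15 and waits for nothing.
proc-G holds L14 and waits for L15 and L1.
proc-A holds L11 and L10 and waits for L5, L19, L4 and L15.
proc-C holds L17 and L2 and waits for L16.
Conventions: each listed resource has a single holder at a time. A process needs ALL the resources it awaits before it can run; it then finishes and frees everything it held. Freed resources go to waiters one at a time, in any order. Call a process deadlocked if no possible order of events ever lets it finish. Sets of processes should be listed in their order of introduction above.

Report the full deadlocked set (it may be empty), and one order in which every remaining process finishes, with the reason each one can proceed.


Deadlocked set: proc-I, proc-A and proc-C.
Key observation: the waits loop around proc-I -> proc-C -> proc-I with no way out; proc-A waits into the deadlock from upstream.
A valid finishing order for the others: proc-B, proc-F, proc-D, proc-G.
Verifying each step:
  run proc-B (it waits on nothing); releases L15
  run proc-F (it waits on nothing); releases L1 and L9
  run proc-D (it waits on nothing); releases L19 and L4
  run proc-G (all its waits — L15 and L1 — are resolved); releases L14


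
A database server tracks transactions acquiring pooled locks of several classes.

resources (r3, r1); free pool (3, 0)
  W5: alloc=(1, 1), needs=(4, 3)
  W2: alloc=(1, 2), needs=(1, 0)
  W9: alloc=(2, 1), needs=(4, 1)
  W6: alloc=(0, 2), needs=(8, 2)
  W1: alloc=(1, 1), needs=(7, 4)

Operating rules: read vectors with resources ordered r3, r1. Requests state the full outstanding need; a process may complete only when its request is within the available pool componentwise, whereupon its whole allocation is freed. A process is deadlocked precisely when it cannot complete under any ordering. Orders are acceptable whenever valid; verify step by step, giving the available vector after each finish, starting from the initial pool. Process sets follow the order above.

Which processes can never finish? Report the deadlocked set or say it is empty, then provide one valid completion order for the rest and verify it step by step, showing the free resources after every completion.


The deadlocked set is empty.
Key observation: W2 can run right away; the returned allocation unlocks the remaining processes in turn.
The rest can finish in the order W2, W9, W5, W1, W6. Step-by-step check:
  pool = (3, 0)
  run W2 (needs (1, 0), free (3, 0)); after release of (1, 2) the pool is (4, 2)
  run W9 (needs (4, 1), free (4, 2)); after release of (2, 1) the pool is (6, 3)
  run W5 (needs (4, 3), free (6, 3)); after release of (1, 1) the pool is (7, 4)
  run W1 (needs (7, 4), free (7, 4)); after release of (1, 1) the pool is (8, 5)
  run W6 (needs (8, 2), free (8, 5)); after release of (0, 2) the pool is (8, 7)


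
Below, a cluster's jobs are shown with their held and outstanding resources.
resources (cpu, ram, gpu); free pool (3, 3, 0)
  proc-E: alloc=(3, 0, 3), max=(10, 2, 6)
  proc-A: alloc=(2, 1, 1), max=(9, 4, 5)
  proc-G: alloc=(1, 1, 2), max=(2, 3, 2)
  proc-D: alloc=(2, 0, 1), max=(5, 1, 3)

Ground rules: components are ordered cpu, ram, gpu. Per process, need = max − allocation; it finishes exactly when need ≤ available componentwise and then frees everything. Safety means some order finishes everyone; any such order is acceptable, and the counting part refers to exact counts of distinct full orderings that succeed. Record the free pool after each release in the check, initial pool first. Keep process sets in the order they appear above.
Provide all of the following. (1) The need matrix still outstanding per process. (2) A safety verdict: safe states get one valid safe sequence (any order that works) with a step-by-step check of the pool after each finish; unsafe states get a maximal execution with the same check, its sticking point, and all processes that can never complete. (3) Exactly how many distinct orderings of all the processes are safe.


(1) Outstanding need per process (order cpu, ram, gpu):
  proc-E: (7, 2, 3)
  proc-A: (7, 3, 4)
  proc-G: (1, 2, 0)
  proc-D: (3, 1, 2)
(2) UNSAFE — no complete ordering exists.
Key observation: once proc-G, proc-D finish, the pool peaks at (6, 4, 3) — and every remaining process still needs more cpu than that.
A maximal execution: proc-G, proc-D — then nothing else fits. Step-by-step check:
  pool = (3, 3, 0)
  proc-G needs (1, 2, 0) <= (3, 3, 0) -> finishes; pool += (1, 1, 2) = (4, 4, 2)
  proc-D needs (3, 1, 2) <= (4, 4, 2) -> finishes; pool += (2, 0, 1) = (6, 4, 3)
  proc-E still needs (7, 2, 3) but only (6, 4, 3) is free — short on cpu
  proc-A still needs (7, 3, 4) but only (6, 4, 3) is free — short on cpu and gpu
Permanently blocked: proc-E and proc-A.
(3) Exactly 0 of the possible complete orderings are safe sequences.


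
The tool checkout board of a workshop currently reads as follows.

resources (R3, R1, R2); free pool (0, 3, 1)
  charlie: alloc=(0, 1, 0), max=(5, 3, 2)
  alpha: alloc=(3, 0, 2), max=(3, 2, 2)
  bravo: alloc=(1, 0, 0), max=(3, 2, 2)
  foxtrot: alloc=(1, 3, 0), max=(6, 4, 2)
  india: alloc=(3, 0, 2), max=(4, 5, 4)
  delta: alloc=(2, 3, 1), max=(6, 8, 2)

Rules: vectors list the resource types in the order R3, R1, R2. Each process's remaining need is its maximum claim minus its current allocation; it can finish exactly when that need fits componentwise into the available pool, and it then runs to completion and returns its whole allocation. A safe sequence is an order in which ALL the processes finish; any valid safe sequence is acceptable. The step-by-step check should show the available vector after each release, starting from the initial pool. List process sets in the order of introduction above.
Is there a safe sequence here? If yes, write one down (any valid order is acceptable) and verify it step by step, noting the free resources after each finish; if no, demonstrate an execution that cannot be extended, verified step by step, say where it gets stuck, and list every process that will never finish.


UNSAFE — no complete ordering exists.
Key observation: after alpha, bravo the pool peaks at (4, 3, 3), and each blocked process is short somewhere: charlie on R3; foxtrot on R3; india on R1; delta on R1.
The run alpha, bravo cannot be extended any further. Check, step by step:
  pool = (0, 3, 1)
  alpha: need (0, 2, 0) fits (0, 3, 1); releases (3, 0, 2), pool now (3, 3, 3)
  bravo: need (2, 2, 2) fits (3, 3, 3); releases (1, 0, 0), pool now (4, 3, 3)
  charlie cannot run: need (5, 2, 2) vs free (4, 3, 3) (insufficient R3)
  foxtrot cannot run: need (5, 1, 2) vs free (4, 3, 3) (insufficient R3)
  india cannot run: need (1, 5, 2) vs free (4, 3, 3) (insufficient R1)
  delta cannot run: need (4, 5, 1) vs free (4, 3, 3) (insufficient R1)
Permanently blocked: charlie, foxtrot, india and delta.


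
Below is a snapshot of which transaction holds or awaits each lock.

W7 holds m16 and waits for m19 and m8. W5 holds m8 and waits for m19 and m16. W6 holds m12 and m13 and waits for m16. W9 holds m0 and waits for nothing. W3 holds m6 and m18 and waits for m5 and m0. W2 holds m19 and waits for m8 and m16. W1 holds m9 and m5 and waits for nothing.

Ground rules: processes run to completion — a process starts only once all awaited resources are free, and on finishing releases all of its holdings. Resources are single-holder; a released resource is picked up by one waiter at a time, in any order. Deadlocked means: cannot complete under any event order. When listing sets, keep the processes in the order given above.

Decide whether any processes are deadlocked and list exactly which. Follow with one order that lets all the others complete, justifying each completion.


Deadlocked: W7, W5, W6 and W2.
Key observation: the wait chain closes on itself along W7 -> W5 -> W7; W2 is caught in further circular waits and W6 waits into the deadlock from upstream.
One completion order for the rest: W9, W1, W3.
Walking it through:
  W9: no waits; runs immediately, freeing m0
  W1: no waits; runs immediately, freeing m9 and m5
  run W3 (all its waits — m5 and m0 — are resolved); releases m6 and m18


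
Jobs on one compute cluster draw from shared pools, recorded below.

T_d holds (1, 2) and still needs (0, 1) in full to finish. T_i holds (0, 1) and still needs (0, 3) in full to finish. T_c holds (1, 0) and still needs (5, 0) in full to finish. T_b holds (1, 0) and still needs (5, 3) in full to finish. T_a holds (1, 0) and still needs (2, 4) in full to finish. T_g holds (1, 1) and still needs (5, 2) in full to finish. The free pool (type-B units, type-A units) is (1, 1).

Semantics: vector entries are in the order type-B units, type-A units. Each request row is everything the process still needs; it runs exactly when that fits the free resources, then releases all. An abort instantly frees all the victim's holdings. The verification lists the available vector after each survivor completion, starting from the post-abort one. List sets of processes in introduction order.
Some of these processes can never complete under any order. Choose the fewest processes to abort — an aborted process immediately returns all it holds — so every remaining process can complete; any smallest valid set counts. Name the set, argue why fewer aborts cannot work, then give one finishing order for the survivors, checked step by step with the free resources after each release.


The answer: abort T_b and T_g.
Key observation: the returned (2, 1) from T_b and T_g is what brings T_c — unrunnable before, under any order — into play at step 4.
Minimality, checking each single-abort alternative: T_d alone leaves T_c blocked (short on type-B units); T_i alone leaves T_c blocked (short on type-B units); T_c alone leaves T_b blocked (short on type-B units); T_b alone leaves T_c blocked (short on type-B units); T_a alone leaves T_c blocked (short on type-B units); T_g alone leaves T_c blocked (short on type-B units).
Survivors finish in the order: T_d, T_i, T_a, T_c. Verifying each step (pool after the aborts first):
  pool = (3, 2)
  T_d needs (0, 1) <= (3, 2) -> finishes; pool += (1, 2) = (4, 4)
  T_i needs (0, 3) <= (4, 4) -> finishes; pool += (0, 1) = (4, 5)
  T_a needs (2, 4) <= (4, 5) -> finishes; pool += (1, 0) = (5, 5)
  T_c needs (5, 0) <= (5, 5) -> finishes; pool += (1, 0) = (6, 5)


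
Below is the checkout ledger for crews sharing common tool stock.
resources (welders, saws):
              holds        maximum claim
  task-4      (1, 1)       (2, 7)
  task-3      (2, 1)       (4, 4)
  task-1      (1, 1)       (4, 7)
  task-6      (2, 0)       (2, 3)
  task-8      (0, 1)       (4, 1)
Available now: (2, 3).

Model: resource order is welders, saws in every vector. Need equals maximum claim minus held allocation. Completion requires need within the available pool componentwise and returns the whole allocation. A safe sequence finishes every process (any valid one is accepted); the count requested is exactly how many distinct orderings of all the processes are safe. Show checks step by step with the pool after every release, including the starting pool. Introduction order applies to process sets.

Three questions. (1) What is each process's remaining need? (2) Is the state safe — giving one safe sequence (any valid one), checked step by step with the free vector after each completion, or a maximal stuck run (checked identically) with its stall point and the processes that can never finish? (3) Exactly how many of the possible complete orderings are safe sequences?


(1) Remaining need (order welders, saws):
  task-4: (1, 6)
  task-3: (2, 3)
  task-1: (3, 6)
  task-6: (0, 3)
  task-8: (4, 0)
(2) The state is UNSAFE.
Key observation: even finishing task-3, task-6, task-8 leaves just (6, 5) free — too little saws for any of the remaining processes.
A maximal execution: task-3, task-6, task-8 — then nothing else fits. Step-by-step check:
  pool = (2, 3)
  run task-3 (needs (2, 3), free (2, 3)); after release of (2, 1) the pool is (4, 4)
  run task-6 (needs (0, 3), free (4, 4)); after release of (2, 0) the pool is (6, 4)
  run task-8 (needs (4, 0), free (6, 4)); after release of (0, 1) the pool is (6, 5)
  task-4 still needs (1, 6) but only (6, 5) is free — short on saws
  task-1 still needs (3, 6) but only (6, 5) is free — short on saws
Processes that can never finish: task-4 and task-1.
(3) Precisely 0 of the possible complete orderings are safe sequences.


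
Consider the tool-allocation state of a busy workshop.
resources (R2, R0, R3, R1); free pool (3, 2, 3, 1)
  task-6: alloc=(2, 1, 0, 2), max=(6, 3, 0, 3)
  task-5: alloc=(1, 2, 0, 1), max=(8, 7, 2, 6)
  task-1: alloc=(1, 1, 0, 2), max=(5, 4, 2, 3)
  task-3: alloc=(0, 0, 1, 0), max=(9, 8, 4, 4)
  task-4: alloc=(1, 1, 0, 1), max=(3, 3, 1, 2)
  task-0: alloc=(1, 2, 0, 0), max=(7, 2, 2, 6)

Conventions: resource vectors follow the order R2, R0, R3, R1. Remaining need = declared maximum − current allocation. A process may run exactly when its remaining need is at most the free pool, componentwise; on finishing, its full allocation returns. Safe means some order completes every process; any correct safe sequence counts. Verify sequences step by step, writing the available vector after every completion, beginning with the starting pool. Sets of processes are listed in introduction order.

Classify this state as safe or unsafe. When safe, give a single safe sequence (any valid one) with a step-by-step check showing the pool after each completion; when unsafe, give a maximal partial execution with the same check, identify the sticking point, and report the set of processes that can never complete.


SAFE — a valid safe sequence is task-4, task-6, task-1, task-5, task-0, task-3.
Key observation: task-4 is the earliest step where a requested resource binds exactly: need (2, 2, 1, 1), pool (3, 2, 3, 1) at its turn.
Step-by-step check:
  pool = (3, 2, 3, 1)
  task-4: need (2, 2, 1, 1) fits (3, 2, 3, 1); releases (1, 1, 0, 1), pool now (4, 3, 3, 2)
  task-6: need (4, 2, 0, 1) fits (4, 3, 3, 2); releases (2, 1, 0, 2), pool now (6, 4, 3, 4)
  task-1: need (4, 3, 2, 1) fits (6, 4, 3, 4); releases (1, 1, 0, 2), pool now (7, 5, 3, 6)
  task-5: need (7, 5, 2, 5) fits (7, 5, 3, 6); releases (1, 2, 0, 1), pool now (8, 7, 3, 7)
  task-0: need (6, 0, 2, 6) fits (8, 7, 3, 7); releases (1, 2, 0, 0), pool now (9, 9, 3, 7)
  task-3: need (9, 8, 3, 4) fits (9, 9, 3, 7); releases (0, 0, 1, 0), pool now (9, 9, 4, 7)


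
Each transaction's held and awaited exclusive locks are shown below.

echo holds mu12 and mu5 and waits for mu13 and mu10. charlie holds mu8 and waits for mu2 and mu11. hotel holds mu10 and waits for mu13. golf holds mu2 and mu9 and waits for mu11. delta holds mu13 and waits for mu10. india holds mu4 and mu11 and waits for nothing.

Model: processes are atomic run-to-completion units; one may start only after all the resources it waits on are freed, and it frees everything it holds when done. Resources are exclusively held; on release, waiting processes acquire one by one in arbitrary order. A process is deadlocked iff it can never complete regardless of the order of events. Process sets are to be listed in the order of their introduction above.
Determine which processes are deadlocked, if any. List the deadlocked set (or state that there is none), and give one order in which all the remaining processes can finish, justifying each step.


Deadlocked set: echo, hotel and delta.
Key observation: the waits loop around hotel -> delta -> hotel with no way out; echo waits into the deadlock from upstream.
The rest can finish in the order india, golf, charlie.
Step-by-step check:
  run india (it waits on nothing); releases mu4 and mu11
  golf: everything it awaited (mu11) is free; runs, freeing mu2 and mu9
  charlie: everything it awaited (mu2 and mu11) is free; runs, freeing mu8


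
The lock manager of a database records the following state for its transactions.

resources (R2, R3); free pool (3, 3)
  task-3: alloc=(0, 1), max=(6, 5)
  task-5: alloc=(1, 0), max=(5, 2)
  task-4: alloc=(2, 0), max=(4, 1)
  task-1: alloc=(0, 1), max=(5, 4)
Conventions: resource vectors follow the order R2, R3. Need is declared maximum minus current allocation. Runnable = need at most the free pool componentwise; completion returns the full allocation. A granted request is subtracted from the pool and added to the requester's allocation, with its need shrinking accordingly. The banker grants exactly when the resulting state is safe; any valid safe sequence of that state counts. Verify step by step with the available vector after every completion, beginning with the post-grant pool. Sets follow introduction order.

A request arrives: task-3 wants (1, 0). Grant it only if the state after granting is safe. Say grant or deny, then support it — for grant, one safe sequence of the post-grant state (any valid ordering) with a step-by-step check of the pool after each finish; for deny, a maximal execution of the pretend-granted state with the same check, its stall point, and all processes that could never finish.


GRANT — the state after the grant stays safe, e.g. via task-4, task-5, task-1, task-3.
Key observation: (2, 3) free after granting still covers task-4 first, and each release covers the next.
Check on the post-grant state, step by step:
  pool = (2, 3)
  task-4 needs (2, 1) <= (2, 3) -> finishes; pool += (2, 0) = (4, 3)
  task-5 needs (4, 2) <= (4, 3) -> finishes; pool += (1, 0) = (5, 3)
  task-1 needs (5, 3) <= (5, 3) -> finishes; pool += (0, 1) = (5, 4)
  task-3 needs (5, 4) <= (5, 4) -> finishes; pool += (1, 1) = (6, 5)


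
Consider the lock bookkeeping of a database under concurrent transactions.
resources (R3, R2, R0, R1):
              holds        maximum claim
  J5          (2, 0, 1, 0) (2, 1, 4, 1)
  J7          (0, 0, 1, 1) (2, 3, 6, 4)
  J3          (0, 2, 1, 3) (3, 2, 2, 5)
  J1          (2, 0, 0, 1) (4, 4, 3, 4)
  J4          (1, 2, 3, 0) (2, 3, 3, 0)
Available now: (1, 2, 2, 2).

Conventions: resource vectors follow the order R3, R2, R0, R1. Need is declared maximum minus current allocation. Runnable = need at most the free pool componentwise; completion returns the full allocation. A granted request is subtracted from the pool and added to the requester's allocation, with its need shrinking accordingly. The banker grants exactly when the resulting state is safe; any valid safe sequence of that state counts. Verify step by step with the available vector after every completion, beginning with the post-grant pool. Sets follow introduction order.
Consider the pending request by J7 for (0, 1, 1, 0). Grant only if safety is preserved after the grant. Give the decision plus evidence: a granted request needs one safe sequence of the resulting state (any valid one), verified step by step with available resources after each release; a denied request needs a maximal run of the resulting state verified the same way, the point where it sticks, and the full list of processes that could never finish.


GRANT — the state after the grant stays safe, e.g. via J4, J5, J3, J7, J1.
Key observation: (1, 1, 1, 2) free after granting still covers J4 first, and each release covers the next.
Verifying the post-grant state step by step:
  pool = (1, 1, 1, 2)
  J4 needs (1, 1, 0, 0) <= (1, 1, 1, 2) -> finishes; pool += (1, 2, 3, 0) = (2, 3, 4, 2)
  J5 needs (0, 1, 3, 1) <= (2, 3, 4, 2) -> finishes; pool += (2, 0, 1, 0) = (4, 3, 5, 2)
  J3 needs (3, 0, 1, 2) <= (4, 3, 5, 2) -> finishes; pool += (0, 2, 1, 3) = (4, 5, 6, 5)
  J7 needs (2, 2, 4, 3) <= (4, 5, 6, 5) -> finishes; pool += (0, 1, 2, 1) = (4, 6, 8, 6)
  J1 needs (2, 4, 3, 3) <= (4, 6, 8, 6) -> finishes; pool += (2, 0, 0, 1) = (6, 6, 8, 7)


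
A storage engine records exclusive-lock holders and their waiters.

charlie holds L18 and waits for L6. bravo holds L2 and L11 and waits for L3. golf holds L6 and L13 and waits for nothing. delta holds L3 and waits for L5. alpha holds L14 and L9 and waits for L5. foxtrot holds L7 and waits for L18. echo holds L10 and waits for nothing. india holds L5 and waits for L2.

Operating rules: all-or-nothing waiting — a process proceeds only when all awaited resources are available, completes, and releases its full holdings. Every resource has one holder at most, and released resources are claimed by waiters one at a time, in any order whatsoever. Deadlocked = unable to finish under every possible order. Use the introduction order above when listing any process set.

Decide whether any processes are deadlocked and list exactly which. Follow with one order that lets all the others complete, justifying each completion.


Deadlocked set: bravo, delta, alpha and india.
Key observation: the knot is the closed ring of waits bravo -> delta -> india -> bravo; alpha waits into the deadlock from upstream.
The rest can finish in the order golf, echo, charlie, foxtrot.
Check, step by step:
  run golf (it waits on nothing); releases L6 and L13
  run echo (it waits on nothing); releases L10
  charlie: everything it awaited (L6) is free; runs, freeing L18
  foxtrot: everything it awaited (L18) is free; runs, freeing L7


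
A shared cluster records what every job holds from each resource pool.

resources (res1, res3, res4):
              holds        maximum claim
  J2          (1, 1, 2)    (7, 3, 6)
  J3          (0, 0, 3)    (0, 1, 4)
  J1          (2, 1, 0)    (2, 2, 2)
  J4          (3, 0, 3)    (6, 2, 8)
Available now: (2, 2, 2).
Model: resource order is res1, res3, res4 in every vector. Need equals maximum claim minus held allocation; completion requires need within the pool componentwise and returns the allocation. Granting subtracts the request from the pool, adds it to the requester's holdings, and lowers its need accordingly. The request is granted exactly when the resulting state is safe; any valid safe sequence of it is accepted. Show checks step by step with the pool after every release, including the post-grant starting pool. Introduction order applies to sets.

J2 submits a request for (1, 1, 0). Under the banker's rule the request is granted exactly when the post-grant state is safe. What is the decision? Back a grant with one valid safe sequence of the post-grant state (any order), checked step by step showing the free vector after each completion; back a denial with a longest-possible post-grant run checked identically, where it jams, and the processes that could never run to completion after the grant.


GRANT — the state after the grant stays safe, e.g. via J1, J3, J4, J2.
Key observation: after the grant the pool drops to (1, 1, 2), which still lets J1 finish first and unwind the rest.
Verifying the post-grant state step by step:
  pool = (1, 1, 2)
  run J1 (needs (0, 1, 2), free (1, 1, 2)); after release of (2, 1, 0) the pool is (3, 2, 2)
  run J3 (needs (0, 1, 1), free (3, 2, 2)); after release of (0, 0, 3) the pool is (3, 2, 5)
  run J4 (needs (3, 2, 5), free (3, 2, 5)); after release of (3, 0, 3) the pool is (6, 2, 8)
  run J2 (needs (5, 1, 4), free (6, 2, 8)); after release of (2, 2, 2) the pool is (8, 4, 10)


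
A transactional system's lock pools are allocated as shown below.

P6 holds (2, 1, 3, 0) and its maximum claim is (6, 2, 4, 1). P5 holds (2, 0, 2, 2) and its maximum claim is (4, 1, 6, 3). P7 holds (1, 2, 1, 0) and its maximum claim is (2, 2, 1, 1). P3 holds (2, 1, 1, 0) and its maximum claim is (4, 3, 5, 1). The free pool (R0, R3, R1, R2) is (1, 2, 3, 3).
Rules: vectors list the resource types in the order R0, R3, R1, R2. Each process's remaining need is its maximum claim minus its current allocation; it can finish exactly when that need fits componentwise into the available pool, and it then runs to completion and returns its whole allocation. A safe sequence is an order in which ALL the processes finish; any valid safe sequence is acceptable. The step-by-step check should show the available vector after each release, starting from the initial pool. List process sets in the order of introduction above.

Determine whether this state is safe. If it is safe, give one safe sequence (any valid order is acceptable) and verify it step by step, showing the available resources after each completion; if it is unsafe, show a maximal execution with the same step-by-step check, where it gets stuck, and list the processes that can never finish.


The state is SAFE; one workable sequence: P7, P3, P6, P5.
Key observation: P7 is the earliest step where a requested resource binds exactly: need (1, 0, 0, 1), pool (1, 2, 3, 3) at its turn.
Check, step by step:
  pool = (1, 2, 3, 3)
  P7: need (1, 0, 0, 1) fits (1, 2, 3, 3); releases (1, 2, 1, 0), pool now (2, 4, 4, 3)
  P3: need (2, 2, 4, 1) fits (2, 4, 4, 3); releases (2, 1, 1, 0), pool now (4, 5, 5, 3)
  P6: need (4, 1, 1, 1) fits (4, 5, 5, 3); releases (2, 1, 3, 0), pool now (6, 6, 8, 3)
  P5: need (2, 1, 4, 1) fits (6, 6, 8, 3); releases (2, 0, 2, 2), pool now (8, 6, 10, 5)


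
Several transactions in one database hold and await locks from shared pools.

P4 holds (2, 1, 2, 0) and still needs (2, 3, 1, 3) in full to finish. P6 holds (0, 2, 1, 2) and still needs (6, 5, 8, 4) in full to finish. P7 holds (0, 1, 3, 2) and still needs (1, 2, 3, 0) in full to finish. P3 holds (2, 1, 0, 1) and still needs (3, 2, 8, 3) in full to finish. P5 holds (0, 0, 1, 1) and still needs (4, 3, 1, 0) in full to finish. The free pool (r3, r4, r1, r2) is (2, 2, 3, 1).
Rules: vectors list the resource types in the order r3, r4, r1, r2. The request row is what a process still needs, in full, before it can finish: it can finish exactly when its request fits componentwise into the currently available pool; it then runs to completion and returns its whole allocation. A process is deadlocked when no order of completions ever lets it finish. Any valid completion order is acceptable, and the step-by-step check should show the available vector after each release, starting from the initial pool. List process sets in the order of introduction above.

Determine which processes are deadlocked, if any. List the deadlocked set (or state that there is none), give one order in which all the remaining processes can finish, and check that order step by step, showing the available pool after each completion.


No process is deadlocked.
Key observation: the pool covers P7 at once, and every later process fits after earlier releases.
A valid finishing order for the others: P7, P4, P3, P5, P6. Check, step by step:
  pool = (2, 2, 3, 1)
  run P7 (needs (1, 2, 3, 0), free (2, 2, 3, 1)); after release of (0, 1, 3, 2) the pool is (2, 3, 6, 3)
  run P4 (needs (2, 3, 1, 3), free (2, 3, 6, 3)); after release of (2, 1, 2, 0) the pool is (4, 4, 8, 3)
  run P3 (needs (3, 2, 8, 3), free (4, 4, 8, 3)); after release of (2, 1, 0, 1) the pool is (6, 5, 8, 4)
  run P5 (needs (4, 3, 1, 0), free (6, 5, 8, 4)); after release of (0, 0, 1, 1) the pool is (6, 5, 9, 5)
  run P6 (needs (6, 5, 8, 4), free (6, 5, 9, 5)); after release of (0, 2, 1, 2) the pool is (6, 7, 10, 7)
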